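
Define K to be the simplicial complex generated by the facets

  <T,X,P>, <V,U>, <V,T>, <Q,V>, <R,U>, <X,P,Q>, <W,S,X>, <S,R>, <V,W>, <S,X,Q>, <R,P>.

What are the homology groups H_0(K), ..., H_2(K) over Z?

H_0 = Z,  H_1 = Z^4,  H_2 = 0.

Order the vertices as P < Q < R < S < T < U < V < W < X. Listing each simplex with vertices in this order, K has dimension 2 with simplices:

  0-simplices (9): P, Q, R, S, T, U, V, W, X
  1-simplices (16): PQ, PR, PT, PX, QS, QV, QX, RS, RU, SW, SX, TV, TX, UV, VW, WX
  2-simplices (4): PQX, PTX, QSX, SWX

giving chain groups C_0 ≅ Z^9, C_1 ≅ Z^16, C_2 ≅ Z^4.

The boundary map ∂_1: C_1 → C_0 sends each edge [p,q] (with p < q) to q − p.
The 9×16 boundary matrix has rank 8 and Smith normal form diag(1,1,1,1,1,1,1,1).

∂_2: C_2 → C_1 acts by ∂[p,q,r] = [q,r] − [p,r] + [p,q]. For instance
  ∂QSX = SX − QX + QS,
  ∂PQX = QX − PX + PQ.
The resulting 16×4 matrix has rank 4, and its Smith normal form has invariant factors (1,1,1,1).

Reading off H_k = ker ∂_k / im ∂_{k+1}:

  H_0: rank C_0 − rank ∂_1 = 9 − 8 = 1, and the invariant factors of ∂_1 are all 1, so H_0 = Z.
  H_1: rank ker ∂_1 − rank ∂_2 = (16 − 8) − 4 = 4, and the invariant factors of ∂_2 are all 1, so H_1 = Z^4.
  H_2: rank ker ∂_2 − rank ∂_3 = (4 − 4) − 0 = 0, and there is no ∂_3, so H_2 = 0.

As a check, the Euler characteristic is 9 − 16 + 4 = -3, which agrees with 1 − 4 + 0 = -3.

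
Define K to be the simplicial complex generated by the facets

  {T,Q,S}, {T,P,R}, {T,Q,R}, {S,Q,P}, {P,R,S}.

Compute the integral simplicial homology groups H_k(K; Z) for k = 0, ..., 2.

H_0 ≅ Z,  H_1 ≅ Z,  H_2 = 0.

Fix the vertex order P < Q < R < S < T and write every simplex with vertices in increasing order. Then dim K = 2 and the simplices of K are:

  0-simplices (5): P, Q, R, S, T
  1-simplices (10): PQ, PR, PS, PT, QR, QS, QT, RS, RT, ST
  2-simplices (5): PQS, PRS, PRT, QRT, QST

giving chain groups C_0 ≅ Z^5, C_1 ≅ Z^10, C_2 ≅ Z^5.

∂_1: C_1 → C_0 is given by ∂[p,q] = [q] − [p]. For instance
  ∂ST = T − S.
The 5×10 boundary matrix has rank 4 and Smith normal form diag(1,1,1,1).

∂_2: C_2 → C_1 acts by ∂[p,q,r] = [q,r] − [p,r] + [p,q]. For instance
  ∂PRT = RT − PT + PR,
  ∂PQS = QS − PS + PQ.
This gives a 10×5 integer matrix of rank 5; reducing to Smith normal form yields diagonal entries (1,1,1,1,1).

From H_k ≅ ker(∂_k) / im(∂_{k+1}) we obtain:

  H_0: rank C_0 − rank ∂_1 = 5 − 4 = 1, and the invariant factors of ∂_1 are all 1, so H_0 ≅ Z.
  H_1: rank ker ∂_1 − rank ∂_2 = (10 − 4) − 5 = 1, and the invariant factors of ∂_2 are all 1, so H_1 ≅ Z.
  H_2: rank ker ∂_2 − rank ∂_3 = (5 − 5) − 0 = 0, and there is no ∂_3, so H_2 ≅ 0.

As a check, the Euler characteristic is 5 − 10 + 5 = 0, which agrees with 1 − 1 + 0 = 0.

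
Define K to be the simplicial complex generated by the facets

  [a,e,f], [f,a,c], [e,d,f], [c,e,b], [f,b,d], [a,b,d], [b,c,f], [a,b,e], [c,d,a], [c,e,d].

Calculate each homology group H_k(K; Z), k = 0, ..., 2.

H_0 = Z,  H_1 = Z/2,  H_2 = 0.

Take the total order a < b < c < d < e < f on the vertex set. Then K (dimension 2) consists of the simplices:

  0-simplices (6): a, b, c, d, e, f
  1-simplices (15): ab, ac, ad, ae, af, bc, bd, be, bf, cd, ce, cf, de, df, ef
  2-simplices (10): abd, abe, acd, acf, aef, bce, bcf, bdf, cde, def

Hence C_0 ≅ Z^6, C_1 ≅ Z^15, C_2 ≅ Z^10.

∂_1: C_1 → C_0 maps an edge to its endpoints' difference, ∂[p,q] = q − p. For instance
  ∂cd = d − c.
The 6×15 boundary matrix has rank 5 and Smith normal form diag(1,1,1,1,1).

∂_2: C_2 → C_1 sends each 2-simplex [p,q,r] to [q,r] − [p,r] + [p,q]. For instance
  ∂def = ef − df + de,
  ∂bdf = df − bf + bd.
The resulting 15×10 matrix has rank 10, and its Smith normal form has invariant factors (1,1,1,1,1,1,1,1,1,2).

Reading off H_k = ker ∂_k / im ∂_{k+1}:

  H_0: rank C_0 − rank ∂_1 = 6 − 5 = 1, and the invariant factors of ∂_1 are all 1, so H_0 ≅ Z.
  H_1: rank ker ∂_1 − rank ∂_2 = (15 − 5) − 10 = 0, and ∂_2 has invariant factor 2 > 1, so H_1 ≅ Z/2.
  H_2: rank ker ∂_2 − rank ∂_3 = (10 − 10) − 0 = 0, and there is no ∂_3, so H_2 ≅ 0.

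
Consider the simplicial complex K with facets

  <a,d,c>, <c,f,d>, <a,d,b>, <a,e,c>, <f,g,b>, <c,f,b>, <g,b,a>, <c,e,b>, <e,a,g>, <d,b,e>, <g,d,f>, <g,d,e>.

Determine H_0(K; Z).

H_0 ≅ Z.

We work with the vertex ordering a < b < c < d < e < f < g. The simplices of K, each written with vertices in increasing order, are:

  0-simplices (7): a, b, c, d, e, f, g
  1-simplices (18): ab, ac, ad, ae, ag, bc, bd, be, bf, bg, cd, ce, cf, de, df, dg, eg, fg
  2-simplices (12): abd, abg, acd, ace, aeg, bce, bcf, bde, bfg, cdf, deg, dfg

giving chain groups C_0 ≅ Z^7, C_1 ≅ Z^18, C_2 ≅ Z^12.

The boundary map ∂_1: C_1 → C_0 maps an edge to its endpoints' difference, ∂[p,q] = q − p. For instance
  ∂ag = g − a.
This gives a 7×18 integer matrix of rank 6; reducing to Smith normal form yields diagonal entries (1,1,1,1,1,1).

∂_2: C_2 → C_1 maps a triangle to the signed sum of its edges. For instance
  ∂dfg = fg − dg + df,
  ∂abg = bg − ag + ab.
This gives a 18×12 integer matrix of rank 12; reducing to Smith normal form yields diagonal entries (1,1,1,1,1,1,1,1,1,1,1,2).

Computing H_k = (kernel of ∂_k) / (image of ∂_{k+1}):

  H_0: rank C_0 − rank ∂_1 = 7 − 6 = 1, and the invariant factors of ∂_1 are all 1, so H_0 = Z.

(K is a triangulation of the real projective plane RP^2.)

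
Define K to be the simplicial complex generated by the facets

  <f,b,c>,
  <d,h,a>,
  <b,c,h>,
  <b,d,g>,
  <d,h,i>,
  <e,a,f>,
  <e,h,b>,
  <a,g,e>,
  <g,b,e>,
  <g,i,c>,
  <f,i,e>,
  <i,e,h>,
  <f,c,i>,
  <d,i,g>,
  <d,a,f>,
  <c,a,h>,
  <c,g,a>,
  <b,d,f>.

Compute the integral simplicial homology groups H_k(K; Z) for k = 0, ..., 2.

K has 9 vertices, 27 edges, 18 triangles.
rank ∂_0 = 0, rank ∂_1 = 8 ⇒ b_0 = 9 − 0 − 8 = 1; all invariant factors of ∂_1 are 1 so no torsion. So H_0 ≅ Z.
rank ∂_1 = 8, rank ∂_2 = 17 ⇒ b_1 = 27 − 8 − 17 = 2; all invariant factors of ∂_2 are 1 so no torsion. So H_1 ≅ Z^2.
rank ∂_2 = 17, rank ∂_3 = 0 ⇒ b_2 = 18 − 17 − 0 = 1. So H_2 ≅ Z.

H_0 ≅ Z,  H_1 ≅ Z^2,  H_2 ≅ Z.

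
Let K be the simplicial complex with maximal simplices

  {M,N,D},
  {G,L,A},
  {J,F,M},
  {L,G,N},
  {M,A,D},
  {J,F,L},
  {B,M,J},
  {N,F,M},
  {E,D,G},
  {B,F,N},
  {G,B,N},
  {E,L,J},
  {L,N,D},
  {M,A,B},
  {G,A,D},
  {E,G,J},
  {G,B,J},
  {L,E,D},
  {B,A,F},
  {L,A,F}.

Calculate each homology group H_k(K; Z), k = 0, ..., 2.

H_0 ≅ Z,  H_1 ≅ Z ⊕ Z_2,  H_2 = 0.

Fix the vertex order A < B < D < E < F < G < J < L < M < N and write every simplex with vertices in increasing order. Then dim K = 2 and the simplices of K are:

  0-simplices (10): A, B, D, E, F, G, J, L, M, N
  1-simplices (30): AB, AD, AF, AG, AL, AM, BF, BG, BJ, BM, BN, DE, DG, DL, DM, DN, EG, EJ, EL, FJ, FL, FM, FN, GJ, GL, GN, JL, JM, LN, MN
  2-simplices (20): ABF, ABM, ADG, ADM, AFL, AGL, BFN, BGJ, BGN, BJM, DEG, DEL, DLN, DMN, EGJ, EJL, FJL, FJM, FMN, GLN

giving chain groups C_0 ≅ Z^10, C_1 ≅ Z^30, C_2 ≅ Z^20.

Boundary ∂_1: C_1 → C_0 is given by ∂[p,q] = [q] − [p].
As a 10×30 matrix over Z this has rank 9, with invariant factors (1,1,1,1,1,1,1,1,1).

Boundary ∂_2: C_2 → C_1 acts by ∂[p,q,r] = [q,r] − [p,r] + [p,q]. For instance
  ∂DMN = MN − DN + DM,
  ∂BGN = GN − BN + BG.
This gives a 30×20 integer matrix of rank 20; reducing to Smith normal form yields diagonal entries (1,1,1,1,1,1,1,1,1,1,1,1,1,1,1,1,1,1,1,2).

Computing H_k = (kernel of ∂_k) / (image of ∂_{k+1}):

  H_0: rank C_0 − rank ∂_1 = 10 − 9 = 1, and the invariant factors of ∂_1 are all 1, so H_0 ≅ Z.
  H_1: rank ker ∂_1 − rank ∂_2 = (30 − 9) − 20 = 1, and ∂_2 has invariant factor 2 > 1, so H_1 ≅ Z ⊕ Z_2.
  H_2: rank ker ∂_2 − rank ∂_3 = (20 − 20) − 0 = 0, and there is no ∂_3, so H_2 ≅ 0.

(K is a triangulation of the Klein bottle.)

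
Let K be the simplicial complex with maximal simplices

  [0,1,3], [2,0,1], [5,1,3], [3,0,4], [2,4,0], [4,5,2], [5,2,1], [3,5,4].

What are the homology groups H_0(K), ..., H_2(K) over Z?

H_0 ≅ Z,  H_1 = 0,  H_2 ≅ Z.

Take the total order 0 < 1 < 2 < 3 < 4 < 5 on the vertex set. Then K (dimension 2) consists of the simplices:

  0-simplices (6): [0], [1], [2], [3], [4], [5]
  1-simplices (12): [0,1], [0,2], [0,3], [0,4], [1,2], [1,3], [1,5], [2,4], [2,5], [3,4], [3,5], [4,5]
  2-simplices (8): [0,1,2], [0,1,3], [0,2,4], [0,3,4], [1,2,5], [1,3,5], [2,4,5], [3,4,5]

giving chain groups C_0 ≅ Z^6, C_1 ≅ Z^12, C_2 ≅ Z^8.

The boundary map ∂_1: C_1 → C_0 maps an edge to its endpoints' difference, ∂[p,q] = q − p. For instance
  ∂[2,4] = [4] − [2].
As a 6×12 matrix over Z this has rank 5, with invariant factors (1,1,1,1,1).

The boundary map ∂_2: C_2 → C_1 maps a triangle to the signed sum of its edges. For instance
  ∂[0,1,2] = [1,2] − [0,2] + [0,1],
  ∂[2,4,5] = [4,5] − [2,5] + [2,4].
The resulting 12×8 matrix has rank 7, and its Smith normal form has invariant factors (1,1,1,1,1,1,1).

Reading off H_k = ker ∂_k / im ∂_{k+1}:

  H_0: rank C_0 − rank ∂_1 = 6 − 5 = 1, and the invariant factors of ∂_1 are all 1, so H_0 = Z.
  H_1: rank ker ∂_1 − rank ∂_2 = (12 − 5) − 7 = 0, and the invariant factors of ∂_2 are all 1, so H_1 = 0.
  H_2: rank ker ∂_2 − rank ∂_3 = (8 − 7) − 0 = 1, and there is no ∂_3, so H_2 = Z.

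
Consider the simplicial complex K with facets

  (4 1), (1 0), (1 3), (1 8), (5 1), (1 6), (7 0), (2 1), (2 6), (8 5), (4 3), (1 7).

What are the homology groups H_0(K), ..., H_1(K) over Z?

K has 9 vertices, 12 edges.
rank ∂_0 = 0, rank ∂_1 = 8 ⇒ b_0 = 9 − 0 − 8 = 1; all invariant factors of ∂_1 are 1 so no torsion. So H_0 ≅ Z.
rank ∂_1 = 8, rank ∂_2 = 0 ⇒ b_1 = 12 − 8 − 0 = 4. So H_1 ≅ Z^4.

H_0 = Z,  H_1 = Z^4.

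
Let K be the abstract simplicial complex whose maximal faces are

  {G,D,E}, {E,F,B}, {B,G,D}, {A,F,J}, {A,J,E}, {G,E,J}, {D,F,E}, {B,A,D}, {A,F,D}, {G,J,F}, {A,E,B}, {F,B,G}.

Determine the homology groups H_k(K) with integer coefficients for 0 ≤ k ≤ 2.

H_0 ≅ Z,  H_1 ≅ Z/2Z,  H_2 = 0.

Take the total order A < B < D < E < F < G < J on the vertex set. Then K (dimension 2) consists of the simplices:

  0-simplices (7): A, B, D, E, F, G, J
  1-simplices (18): AB, AD, AE, AF, AJ, BD, BE, BF, BG, DE, DF, DG, EF, EG, EJ, FG, FJ, GJ
  2-simplices (12): ABD, ABE, ADF, AEJ, AFJ, BDG, BEF, BFG, DEF, DEG, EGJ, FGJ

giving chain groups C_0 ≅ Z^7, C_1 ≅ Z^18, C_2 ≅ Z^12.

The boundary map ∂_1: C_1 → C_0 sends each edge [p,q] (with p < q) to q − p. For instance
  ∂FG = G − F.
The 7×18 boundary matrix has rank 6 and Smith normal form diag(1,1,1,1,1,1).

Boundary ∂_2: C_2 → C_1 acts by ∂[p,q,r] = [q,r] − [p,r] + [p,q]. For instance
  ∂ABD = BD − AD + AB,
  ∂EGJ = GJ − EJ + EG.
This gives a 18×12 integer matrix of rank 12; reducing to Smith normal form yields diagonal entries (1,1,1,1,1,1,1,1,1,1,1,2).

Reading off H_k = ker ∂_k / im ∂_{k+1}:

  H_0: rank C_0 − rank ∂_1 = 7 − 6 = 1, and the invariant factors of ∂_1 are all 1, so H_0 ≅ Z.
  H_1: rank ker ∂_1 − rank ∂_2 = (18 − 6) − 12 = 0, and ∂_2 has invariant factor 2 > 1, so H_1 ≅ Z/2Z.
  H_2: rank ker ∂_2 − rank ∂_3 = (12 − 12) − 0 = 0, and there is no ∂_3, so H_2 ≅ 0.

As a check, the Euler characteristic is 7 − 18 + 12 = 1, which agrees with 1 − 0 + 0 = 1.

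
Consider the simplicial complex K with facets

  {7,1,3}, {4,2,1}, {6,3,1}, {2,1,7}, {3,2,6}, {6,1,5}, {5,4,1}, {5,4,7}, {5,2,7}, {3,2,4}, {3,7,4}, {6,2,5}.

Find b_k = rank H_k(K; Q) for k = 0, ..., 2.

We work with the vertex ordering 1 < 2 < 3 < 4 < 5 < 6 < 7. The simplices of K, each written with vertices in increasing order, are:

  0-simplices (7): [1], [2], [3], [4], [5], [6], [7]
  1-simplices (18): [1,2], [1,3], [1,4], [1,5], [1,6], [1,7], [2,3], [2,4], [2,5], [2,6], [2,7], [3,4], [3,6], [3,7], [4,5], [4,7], [5,6], [5,7]
  2-simplices (12): [1,2,4], [1,2,7], [1,3,6], [1,3,7], [1,4,5], [1,5,6], [2,3,4], [2,3,6], [2,5,6], [2,5,7], [3,4,7], [4,5,7]

giving chain groups C_0 ≅ Z^7, C_1 ≅ Z^18, C_2 ≅ Z^12.

The boundary map ∂_1: C_1 → C_0 sends each edge [p,q] (with p < q) to q − p. For instance
  ∂[1,6] = [6] − [1].
The resulting 7×18 matrix has rank 6, and its Smith normal form has invariant factors (1,1,1,1,1,1).

Boundary ∂_2: C_2 → C_1 acts by ∂[p,q,r] = [q,r] − [p,r] + [p,q]. For instance
  ∂[1,3,6] = [3,6] − [1,6] + [1,3],
  ∂[2,5,7] = [5,7] − [2,7] + [2,5].
This gives a 18×12 integer matrix of rank 12; reducing to Smith normal form yields diagonal entries (1,1,1,1,1,1,1,1,1,1,1,2).

Computing H_k = (kernel of ∂_k) / (image of ∂_{k+1}):

  H_0: rank C_0 − rank ∂_1 = 7 − 6 = 1, and the invariant factors of ∂_1 are all 1, so H_0 ≅ Z.
  H_1: rank ker ∂_1 − rank ∂_2 = (18 − 6) − 12 = 0, and ∂_2 has invariant factor 2 > 1, so H_1 ≅ Z/2.
  H_2: rank ker ∂_2 − rank ∂_3 = (12 − 12) − 0 = 0, and there is no ∂_3, so H_2 ≅ 0.

Hence the Betti numbers are b_0 = 1, b_1 = 0, b_2 = 0.

b_0 = 1, b_1 = 0, b_2 = 0.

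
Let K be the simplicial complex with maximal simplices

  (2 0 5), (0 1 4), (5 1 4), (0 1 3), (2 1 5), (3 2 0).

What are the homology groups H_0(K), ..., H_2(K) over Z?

H_0 = Z,  H_1 = Z,  H_2 = 0.

Fix the vertex order 0 < 1 < 2 < 3 < 4 < 5 and write every simplex with vertices in increasing order. Then dim K = 2 and the simplices of K are:

  0-simplices (6): [0], [1], [2], [3], [4], [5]
  1-simplices (12): [0,1], [0,2], [0,3], [0,4], [0,5], [1,2], [1,3], [1,4], [1,5], [2,3], [2,5], [4,5]
  2-simplices (6): [0,1,3], [0,1,4], [0,2,3], [0,2,5], [1,2,5], [1,4,5]

Hence C_0 ≅ Z^6, C_1 ≅ Z^12, C_2 ≅ Z^6.

∂_1: C_1 → C_0 is given by ∂[p,q] = [q] − [p].
As a 6×12 matrix over Z this has rank 5, with invariant factors (1,1,1,1,1).

Boundary ∂_2: C_2 → C_1 sends each 2-simplex [p,q,r] to [q,r] − [p,r] + [p,q]. For instance
  ∂[1,2,5] = [2,5] − [1,5] + [1,2],
  ∂[0,1,3] = [1,3] − [0,3] + [0,1].
The resulting 12×6 matrix has rank 6, and its Smith normal form has invariant factors (1,1,1,1,1,1).

Now H_k = ker ∂_k / im ∂_{k+1}, so:

  H_0: rank C_0 − rank ∂_1 = 6 − 5 = 1, and the invariant factors of ∂_1 are all 1, so H_0 ≅ Z.
  H_1: rank ker ∂_1 − rank ∂_2 = (12 − 5) − 6 = 1, and the invariant factors of ∂_2 are all 1, so H_1 ≅ Z.
  H_2: rank ker ∂_2 − rank ∂_3 = (6 − 6) − 0 = 0, and there is no ∂_3, so H_2 ≅ 0.

(K is a triangulation of the cylinder S^1 x I.)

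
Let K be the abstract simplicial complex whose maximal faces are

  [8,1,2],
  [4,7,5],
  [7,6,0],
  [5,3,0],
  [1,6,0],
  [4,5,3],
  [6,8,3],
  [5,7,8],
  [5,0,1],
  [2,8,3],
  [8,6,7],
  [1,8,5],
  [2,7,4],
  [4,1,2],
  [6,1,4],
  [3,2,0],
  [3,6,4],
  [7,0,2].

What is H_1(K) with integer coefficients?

Take the total order 0 < 1 < 2 < 3 < 4 < 5 < 6 < 7 < 8 on the vertex set. Then K (dimension 2) consists of the simplices:

  0-simplices (9): [0], [1], [2], [3], [4], [5], [6], [7], [8]
  1-simplices (27): (27 of them)
  2-simplices (18): [0,1,5], [0,1,6], [0,2,3], [0,2,7], [0,3,5], [0,6,7], [1,2,4], [1,2,8], [1,4,6], [1,5,8], [2,3,8], [2,4,7], [3,4,5], [3,4,6], [3,6,8], [4,5,7], [5,7,8], [6,7,8]

giving chain groups C_0 ≅ Z^9, C_1 ≅ Z^27, C_2 ≅ Z^18.

∂_1: C_1 → C_0 maps an edge to its endpoints' difference, ∂[p,q] = q − p. For instance
  ∂[3,4] = [4] − [3].
The 9×27 boundary matrix has rank 8 and Smith normal form diag(1,1,1,1,1,1,1,1).

Boundary ∂_2: C_2 → C_1 acts by ∂[p,q,r] = [q,r] − [p,r] + [p,q]. For instance
  ∂[2,3,8] = [3,8] − [2,8] + [2,3],
  ∂[1,2,4] = [2,4] − [1,4] + [1,2].
This gives a 27×18 integer matrix of rank 17; reducing to Smith normal form yields diagonal entries (1,1,1,1,1,1,1,1,1,1,1,1,1,1,1,1,1).

Reading off H_k = ker ∂_k / im ∂_{k+1}:

  H_1: rank ker ∂_1 − rank ∂_2 = (27 − 8) − 17 = 2, and the invariant factors of ∂_2 are all 1, so H_1 ≅ Z^2.

H_1 ≅ Z^2.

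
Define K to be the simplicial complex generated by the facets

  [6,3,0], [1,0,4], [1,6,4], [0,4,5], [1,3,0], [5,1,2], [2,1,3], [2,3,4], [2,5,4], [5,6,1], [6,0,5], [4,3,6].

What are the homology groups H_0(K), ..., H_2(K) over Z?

H_0 = Z,  H_1 = Z/2,  H_2 = 0.

Order the vertices as 0 < 1 < 2 < 3 < 4 < 5 < 6. Listing each simplex with vertices in this order, K has dimension 2 with simplices:

  0-simplices (7): [0], [1], [2], [3], [4], [5], [6]
  1-simplices (18): [0,1], [0,3], [0,4], [0,5], [0,6], [1,2], [1,3], [1,4], [1,5], [1,6], [2,3], [2,4], [2,5], [3,4], [3,6], [4,5], [4,6], [5,6]
  2-simplices (12): [0,1,3], [0,1,4], [0,3,6], [0,4,5], [0,5,6], [1,2,3], [1,2,5], [1,4,6], [1,5,6], [2,3,4], [2,4,5], [3,4,6]

giving chain groups C_0 ≅ Z^7, C_1 ≅ Z^18, C_2 ≅ Z^12.

∂_1: C_1 → C_0 sends each edge [p,q] (with p < q) to q − p. For instance
  ∂[0,4] = [4] − [0].
The resulting 7×18 matrix has rank 6, and its Smith normal form has invariant factors (1,1,1,1,1,1).

∂_2: C_2 → C_1 sends each 2-simplex [p,q,r] to [q,r] − [p,r] + [p,q]. For instance
  ∂[1,4,6] = [4,6] − [1,6] + [1,4],
  ∂[0,1,3] = [1,3] − [0,3] + [0,1].
As a 18×12 matrix over Z this has rank 12, with invariant factors (1,1,1,1,1,1,1,1,1,1,1,2).

Reading off H_k = ker ∂_k / im ∂_{k+1}:

  H_0: rank C_0 − rank ∂_1 = 7 − 6 = 1, and the invariant factors of ∂_1 are all 1, so H_0 ≅ Z.
  H_1: rank ker ∂_1 − rank ∂_2 = (18 − 6) − 12 = 0, and ∂_2 has invariant factor 2 > 1, so H_1 ≅ Z/2.
  H_2: rank ker ∂_2 − rank ∂_3 = (12 − 12) − 0 = 0, and there is no ∂_3, so H_2 ≅ 0.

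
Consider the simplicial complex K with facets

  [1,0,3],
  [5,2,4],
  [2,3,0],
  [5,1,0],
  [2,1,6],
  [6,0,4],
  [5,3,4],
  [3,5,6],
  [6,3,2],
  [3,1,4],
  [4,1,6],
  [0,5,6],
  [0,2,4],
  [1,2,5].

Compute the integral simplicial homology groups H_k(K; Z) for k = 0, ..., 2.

Fix the vertex order 0 < 1 < 2 < 3 < 4 < 5 < 6 and write every simplex with vertices in increasing order. Then dim K = 2 and the simplices of K are:

  0-simplices (7): [0], [1], [2], [3], [4], [5], [6]
  1-simplices (21): [0,1], [0,2], [0,3], [0,4], [0,5], [0,6], [1,2], [1,3], [1,4], [1,5], [1,6], [2,3], [2,4], [2,5], [2,6], [3,4], [3,5], [3,6], [4,5], [4,6], [5,6]
  2-simplices (14): [0,1,3], [0,1,5], [0,2,3], [0,2,4], [0,4,6], [0,5,6], [1,2,5], [1,2,6], [1,3,4], [1,4,6], [2,3,6], [2,4,5], [3,4,5], [3,5,6]

Hence C_0 ≅ Z^7, C_1 ≅ Z^21, C_2 ≅ Z^14.

Boundary ∂_1: C_1 → C_0 sends each edge [p,q] (with p < q) to q − p.
The resulting 7×21 matrix has rank 6, and its Smith normal form has invariant factors (1,1,1,1,1,1).

The boundary map ∂_2: C_2 → C_1 sends each 2-simplex [p,q,r] to [q,r] − [p,r] + [p,q]. For instance
  ∂[1,2,5] = [2,5] − [1,5] + [1,2],
  ∂[1,4,6] = [4,6] − [1,6] + [1,4].
This gives a 21×14 integer matrix of rank 13; reducing to Smith normal form yields diagonal entries (1,1,1,1,1,1,1,1,1,1,1,1,1).

Computing H_k = (kernel of ∂_k) / (image of ∂_{k+1}):

  H_0: rank C_0 − rank ∂_1 = 7 − 6 = 1, and the invariant factors of ∂_1 are all 1, so H_0 ≅ Z.
  H_1: rank ker ∂_1 − rank ∂_2 = (21 − 6) − 13 = 2, and the invariant factors of ∂_2 are all 1, so H_1 ≅ Z^2.
  H_2: rank ker ∂_2 − rank ∂_3 = (14 − 13) − 0 = 1, and there is no ∂_3, so H_2 ≅ Z.

As a check, the Euler characteristic is 7 − 21 + 14 = 0, which agrees with 1 − 2 + 1 = 0.

H_0 = Z,  H_1 = Z^2,  H_2 = Z.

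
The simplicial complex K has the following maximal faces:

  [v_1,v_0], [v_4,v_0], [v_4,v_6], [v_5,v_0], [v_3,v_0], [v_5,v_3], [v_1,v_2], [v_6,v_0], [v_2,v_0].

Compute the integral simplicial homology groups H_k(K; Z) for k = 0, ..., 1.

Fix the vertex order v_0 < v_1 < v_2 < v_3 < v_4 < v_5 < v_6 and write every simplex with vertices in increasing order. Then dim K = 1 and the simplices of K are:

  0-simplices (7): [v_0], [v_1], [v_2], [v_3], [v_4], [v_5], [v_6]
  1-simplices (9): [v_0,v_1], [v_0,v_2], [v_0,v_3], [v_0,v_4], [v_0,v_5], [v_0,v_6], [v_1,v_2], [v_3,v_5], [v_4,v_6]

giving chain groups C_0 ≅ Z^7, C_1 ≅ Z^9.

The boundary map ∂_1: C_1 → C_0 is given by ∂[p,q] = [q] − [p].
The 7×9 boundary matrix has rank 6 and Smith normal form diag(1,1,1,1,1,1).

From H_k ≅ ker(∂_k) / im(∂_{k+1}) we obtain:

  H_0: rank C_0 − rank ∂_1 = 7 − 6 = 1, and the invariant factors of ∂_1 are all 1, so H_0 = Z.
  H_1: rank ker ∂_1 − rank ∂_2 = (9 − 6) − 0 = 3, and there is no ∂_2, so H_1 = Z^3.

As a check, the Euler characteristic is 7 − 9 = -2, which agrees with 1 − 3 = -2.
(K is a triangulation of a wedge of 3 circles.)

H_0 = Z,  H_1 = Z^3.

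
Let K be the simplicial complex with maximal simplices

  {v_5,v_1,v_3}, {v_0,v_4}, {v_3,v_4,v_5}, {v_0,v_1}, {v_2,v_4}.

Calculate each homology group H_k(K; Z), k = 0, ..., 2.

Order the vertices as v_0 < v_1 < v_2 < v_3 < v_4 < v_5. Listing each simplex with vertices in this order, K has dimension 2 with simplices:

  0-simplices (6): [v_0], [v_1], [v_2], [v_3], [v_4], [v_5]
  1-simplices (8): [v_0,v_1], [v_0,v_4], [v_1,v_3], [v_1,v_5], [v_2,v_4], [v_3,v_4], [v_3,v_5], [v_4,v_5]
  2-simplices (2): [v_1,v_3,v_5], [v_3,v_4,v_5]

Hence C_0 ≅ Z^6, C_1 ≅ Z^8, C_2 ≅ Z^2.

∂_1: C_1 → C_0 is given by ∂[p,q] = [q] − [p].
This gives a 6×8 integer matrix of rank 5; reducing to Smith normal form yields diagonal entries (1,1,1,1,1).

The boundary map ∂_2: C_2 → C_1 sends each 2-simplex [p,q,r] to [q,r] − [p,r] + [p,q]. For instance
  ∂[v_1,v_3,v_5] = [v_3,v_5] − [v_1,v_5] + [v_1,v_3],
  ∂[v_3,v_4,v_5] = [v_4,v_5] − [v_3,v_5] + [v_3,v_4].
The resulting 8×2 matrix has rank 2, and its Smith normal form has invariant factors (1,1).

Reading off H_k = ker ∂_k / im ∂_{k+1}:

  H_0: rank C_0 − rank ∂_1 = 6 − 5 = 1, and the invariant factors of ∂_1 are all 1, so H_0 ≅ Z.
  H_1: rank ker ∂_1 − rank ∂_2 = (8 − 5) − 2 = 1, and the invariant factors of ∂_2 are all 1, so H_1 ≅ Z.
  H_2: rank ker ∂_2 − rank ∂_3 = (2 − 2) − 0 = 0, and there is no ∂_3, so H_2 ≅ 0.

H_0 ≅ Z,  H_1 ≅ Z,  H_2 = 0.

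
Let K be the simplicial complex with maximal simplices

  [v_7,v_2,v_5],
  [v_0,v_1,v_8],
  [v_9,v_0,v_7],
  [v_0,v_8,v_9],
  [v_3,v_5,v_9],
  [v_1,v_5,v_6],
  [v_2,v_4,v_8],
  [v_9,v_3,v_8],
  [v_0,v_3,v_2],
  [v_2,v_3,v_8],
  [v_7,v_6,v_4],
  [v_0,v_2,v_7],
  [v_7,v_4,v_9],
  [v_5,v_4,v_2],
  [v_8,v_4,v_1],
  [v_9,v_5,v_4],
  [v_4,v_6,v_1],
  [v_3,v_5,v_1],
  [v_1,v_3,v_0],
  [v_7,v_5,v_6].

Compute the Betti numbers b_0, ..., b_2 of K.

b_0 = 1, b_1 = 1, b_2 = 0.

Fix the vertex order v_0 < v_1 < v_2 < v_3 < v_4 < v_5 < v_6 < v_7 < v_8 < v_9 and write every simplex with vertices in increasing order. Then dim K = 2 and the simplices of K are:

  0-simplices (10): [v_0], [v_1], [v_2], [v_3], [v_4], [v_5], [v_6], [v_7], [v_8], [v_9]
  1-simplices (30): (30 of them)
  2-simplices (20): (20 of them)

Hence C_0 ≅ Z^10, C_1 ≅ Z^30, C_2 ≅ Z^20.

The boundary map ∂_1: C_1 → C_0 sends each edge [p,q] (with p < q) to q − p.
This gives a 10×30 integer matrix of rank 9; reducing to Smith normal form yields diagonal entries (1,1,1,1,1,1,1,1,1).

∂_2: C_2 → C_1 acts by ∂[p,q,r] = [q,r] − [p,r] + [p,q]. For instance
  ∂[v_0,v_1,v_3] = [v_1,v_3] − [v_0,v_3] + [v_0,v_1],
  ∂[v_0,v_2,v_7] = [v_2,v_7] − [v_0,v_7] + [v_0,v_2].
This gives a 30×20 integer matrix of rank 20; reducing to Smith normal form yields diagonal entries (1,1,1,1,1,1,1,1,1,1,1,1,1,1,1,1,1,1,1,2).

From H_k ≅ ker(∂_k) / im(∂_{k+1}) we obtain:

  H_0: rank C_0 − rank ∂_1 = 10 − 9 = 1, and the invariant factors of ∂_1 are all 1, so H_0 ≅ Z.
  H_1: rank ker ∂_1 − rank ∂_2 = (30 − 9) − 20 = 1, and ∂_2 has invariant factor 2 > 1, so H_1 ≅ Z ⊕ Z/2Z.
  H_2: rank ker ∂_2 − rank ∂_3 = (20 − 20) − 0 = 0, and there is no ∂_3, so H_2 ≅ 0.

As a check, the Euler characteristic is 10 − 30 + 20 = 0, which agrees with 1 − 1 + 0 = 0.

Hence the Betti numbers are b_0 = 1, b_1 = 1, b_2 = 0.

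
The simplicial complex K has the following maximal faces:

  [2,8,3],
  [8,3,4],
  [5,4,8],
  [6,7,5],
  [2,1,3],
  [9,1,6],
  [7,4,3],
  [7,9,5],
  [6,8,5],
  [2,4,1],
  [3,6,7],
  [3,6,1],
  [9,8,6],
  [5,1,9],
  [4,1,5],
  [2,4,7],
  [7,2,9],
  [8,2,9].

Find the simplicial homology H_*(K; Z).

We work with the vertex ordering 1 < 2 < 3 < 4 < 5 < 6 < 7 < 8 < 9. The simplices of K, each written with vertices in increasing order, are:

  0-simplices (9): [1], [2], [3], [4], [5], [6], [7], [8], [9]
  1-simplices (27): (27 of them)
  2-simplices (18): [1,2,3], [1,2,4], [1,3,6], [1,4,5], [1,5,9], [1,6,9], [2,3,8], [2,4,7], [2,7,9], [2,8,9], [3,4,7], [3,4,8], [3,6,7], [4,5,8], [5,6,7], [5,6,8], [5,7,9], [6,8,9]

giving chain groups C_0 ≅ Z^9, C_1 ≅ Z^27, C_2 ≅ Z^18.

The boundary map ∂_1: C_1 → C_0 sends each edge [p,q] (with p < q) to q − p. For instance
  ∂[3,7] = [7] − [3].
As a 9×27 matrix over Z this has rank 8, with invariant factors (1,1,1,1,1,1,1,1).

∂_2: C_2 → C_1 acts by ∂[p,q,r] = [q,r] − [p,r] + [p,q]. For instance
  ∂[1,2,4] = [2,4] − [1,4] + [1,2],
  ∂[2,3,8] = [3,8] − [2,8] + [2,3].
This gives a 27×18 integer matrix of rank 18; reducing to Smith normal form yields diagonal entries (1,1,1,1,1,1,1,1,1,1,1,1,1,1,1,1,1,2).

Computing H_k = (kernel of ∂_k) / (image of ∂_{k+1}):

  H_0: rank C_0 − rank ∂_1 = 9 − 8 = 1, and the invariant factors of ∂_1 are all 1, so H_0 ≅ Z.
  H_1: rank ker ∂_1 − rank ∂_2 = (27 − 8) − 18 = 1, and ∂_2 has invariant factor 2 > 1, so H_1 ≅ Z × Z/2.
  H_2: rank ker ∂_2 − rank ∂_3 = (18 − 18) − 0 = 0, and there is no ∂_3, so H_2 ≅ 0.

H_0 ≅ Z,  H_1 ≅ Z × Z/2,  H_2 = 0.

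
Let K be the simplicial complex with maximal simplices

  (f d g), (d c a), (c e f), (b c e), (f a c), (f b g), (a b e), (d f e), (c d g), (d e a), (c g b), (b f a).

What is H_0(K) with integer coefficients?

H_0 ≅ Z.

Order the vertices as a < b < c < d < e < f < g. Listing each simplex with vertices in this order, K has dimension 2 with simplices:

  0-simplices (7): a, b, c, d, e, f, g
  1-simplices (18): ab, ac, ad, ae, af, bc, be, bf, bg, cd, ce, cf, cg, de, df, dg, ef, fg
  2-simplices (12): abe, abf, acd, acf, ade, bce, bcg, bfg, cdg, cef, def, dfg

so the chain groups are C_0 ≅ Z^7, C_1 ≅ Z^18, C_2 ≅ Z^12.

∂_1: C_1 → C_0 maps an edge to its endpoints' difference, ∂[p,q] = q − p. For instance
  ∂ad = d − a.
The resulting 7×18 matrix has rank 6, and its Smith normal form has invariant factors (1,1,1,1,1,1).

Boundary ∂_2: C_2 → C_1 acts by ∂[p,q,r] = [q,r] − [p,r] + [p,q]. For instance
  ∂cef = ef − cf + ce,
  ∂bfg = fg − bg + bf.
As a 18×12 matrix over Z this has rank 12, with invariant factors (1,1,1,1,1,1,1,1,1,1,1,2).

Computing H_k = (kernel of ∂_k) / (image of ∂_{k+1}):

  H_0: rank C_0 − rank ∂_1 = 7 − 6 = 1, and the invariant factors of ∂_1 are all 1, so H_0 ≅ Z.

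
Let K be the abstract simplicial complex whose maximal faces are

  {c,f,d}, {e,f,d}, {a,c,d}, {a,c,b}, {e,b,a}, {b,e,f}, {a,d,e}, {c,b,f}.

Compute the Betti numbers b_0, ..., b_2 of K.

K has 6 vertices, 12 edges, 8 triangles.
rank ∂_0 = 0, rank ∂_1 = 5 ⇒ b_0 = 6 − 0 − 5 = 1; all invariant factors of ∂_1 are 1 so no torsion. So H_0 ≅ Z.
rank ∂_1 = 5, rank ∂_2 = 7 ⇒ b_1 = 12 − 5 − 7 = 0; all invariant factors of ∂_2 are 1 so no torsion. So H_1 ≅ 0.
rank ∂_2 = 7, rank ∂_3 = 0 ⇒ b_2 = 8 − 7 − 0 = 1. So H_2 ≅ Z.

b_0 = 1, b_1 = 0, b_2 = 1.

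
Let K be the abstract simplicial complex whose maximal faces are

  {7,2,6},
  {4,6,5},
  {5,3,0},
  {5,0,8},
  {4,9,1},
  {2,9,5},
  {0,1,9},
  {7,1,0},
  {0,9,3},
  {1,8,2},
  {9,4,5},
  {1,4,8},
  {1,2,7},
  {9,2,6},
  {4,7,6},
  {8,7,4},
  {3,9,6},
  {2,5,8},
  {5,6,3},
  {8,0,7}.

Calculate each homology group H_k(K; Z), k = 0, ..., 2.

H_0 = Z,  H_1 = Z ⊕ Z/2,  H_2 = 0.

Order the vertices as 0 < 1 < 2 < 3 < 4 < 5 < 6 < 7 < 8 < 9. Listing each simplex with vertices in this order, K has dimension 2 with simplices:

  0-simplices (10): [0], [1], [2], [3], [4], [5], [6], [7], [8], [9]
  1-simplices (30): (30 of them)
  2-simplices (20): (20 of them)

giving chain groups C_0 ≅ Z^10, C_1 ≅ Z^30, C_2 ≅ Z^20.

Boundary ∂_1: C_1 → C_0 maps an edge to its endpoints' difference, ∂[p,q] = q − p.
The 10×30 boundary matrix has rank 9 and Smith normal form diag(1,1,1,1,1,1,1,1,1).

∂_2: C_2 → C_1 sends each 2-simplex [p,q,r] to [q,r] − [p,r] + [p,q]. For instance
  ∂[2,6,7] = [6,7] − [2,7] + [2,6],
  ∂[1,4,8] = [4,8] − [1,8] + [1,4].
This gives a 30×20 integer matrix of rank 20; reducing to Smith normal form yields diagonal entries (1,1,1,1,1,1,1,1,1,1,1,1,1,1,1,1,1,1,1,2).

Reading off H_k = ker ∂_k / im ∂_{k+1}:

  H_0: rank C_0 − rank ∂_1 = 10 − 9 = 1, and the invariant factors of ∂_1 are all 1, so H_0 = Z.
  H_1: rank ker ∂_1 − rank ∂_2 = (30 − 9) − 20 = 1, and ∂_2 has invariant factor 2 > 1, so H_1 = Z ⊕ Z/2.
  H_2: rank ker ∂_2 − rank ∂_3 = (20 − 20) − 0 = 0, and there is no ∂_3, so H_2 = 0.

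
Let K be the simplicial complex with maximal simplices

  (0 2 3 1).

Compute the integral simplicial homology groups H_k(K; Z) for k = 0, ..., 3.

K has 4 vertices, 6 edges, 4 triangles, 1 3-simplex.
rank ∂_0 = 0, rank ∂_1 = 3 ⇒ b_0 = 4 − 0 − 3 = 1; all invariant factors of ∂_1 are 1 so no torsion. So H_0 = Z.
rank ∂_1 = 3, rank ∂_2 = 3 ⇒ b_1 = 6 − 3 − 3 = 0; all invariant factors of ∂_2 are 1 so no torsion. So H_1 = 0.
rank ∂_2 = 3, rank ∂_3 = 1 ⇒ b_2 = 4 − 3 − 1 = 0; all invariant factors of ∂_3 are 1 so no torsion. So H_2 = 0.
rank ∂_3 = 1, rank ∂_4 = 0 ⇒ b_3 = 1 − 1 − 0 = 0. So H_3 = 0.

H_0 = Z,  H_1 = 0,  H_2 = 0,  H_3 = 0.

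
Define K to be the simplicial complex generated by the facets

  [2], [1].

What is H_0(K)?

Order the vertices as 1 < 2. Listing each simplex with vertices in this order, K has dimension 0 with simplices:

  0-simplices (2): [1], [2]

so the chain groups are C_0 ≅ Z^2.

From H_k ≅ ker(∂_k) / im(∂_{k+1}) we obtain:

  H_0: rank C_0 − rank ∂_1 = 2 − 0 = 2, and there is no ∂_1, so H_0 = Z^2.

H_0 = Z^2.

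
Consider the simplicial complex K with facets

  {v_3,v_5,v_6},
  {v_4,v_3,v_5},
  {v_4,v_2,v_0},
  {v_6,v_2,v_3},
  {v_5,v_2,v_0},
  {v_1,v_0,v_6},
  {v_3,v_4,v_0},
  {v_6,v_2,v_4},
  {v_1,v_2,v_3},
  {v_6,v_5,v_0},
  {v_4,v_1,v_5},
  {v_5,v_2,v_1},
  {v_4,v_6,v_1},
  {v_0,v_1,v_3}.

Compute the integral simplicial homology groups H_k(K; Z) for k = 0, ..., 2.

H_0 ≅ Z,  H_1 ≅ Z^2,  H_2 ≅ Z.

We work with the vertex ordering v_0 < v_1 < v_2 < v_3 < v_4 < v_5 < v_6. The simplices of K, each written with vertices in increasing order, are:

  0-simplices (7): [v_0], [v_1], [v_2], [v_3], [v_4], [v_5], [v_6]
  1-simplices (21): (21 of them)
  2-simplices (14): (14 of them)

giving chain groups C_0 ≅ Z^7, C_1 ≅ Z^21, C_2 ≅ Z^14.

∂_1: C_1 → C_0 maps an edge to its endpoints' difference, ∂[p,q] = q − p. For instance
  ∂[v_3,v_6] = [v_6] − [v_3].
This gives a 7×21 integer matrix of rank 6; reducing to Smith normal form yields diagonal entries (1,1,1,1,1,1).

The boundary map ∂_2: C_2 → C_1 maps a triangle to the signed sum of its edges. For instance
  ∂[v_1,v_2,v_5] = [v_2,v_5] − [v_1,v_5] + [v_1,v_2],
  ∂[v_2,v_3,v_6] = [v_3,v_6] − [v_2,v_6] + [v_2,v_3].
The resulting 21×14 matrix has rank 13, and its Smith normal form has invariant factors (1,1,1,1,1,1,1,1,1,1,1,1,1).

From H_k ≅ ker(∂_k) / im(∂_{k+1}) we obtain:

  H_0: rank C_0 − rank ∂_1 = 7 − 6 = 1, and the invariant factors of ∂_1 are all 1, so H_0 ≅ Z.
  H_1: rank ker ∂_1 − rank ∂_2 = (21 − 6) − 13 = 2, and the invariant factors of ∂_2 are all 1, so H_1 ≅ Z^2.
  H_2: rank ker ∂_2 − rank ∂_3 = (14 − 13) − 0 = 1, and there is no ∂_3, so H_2 ≅ Z.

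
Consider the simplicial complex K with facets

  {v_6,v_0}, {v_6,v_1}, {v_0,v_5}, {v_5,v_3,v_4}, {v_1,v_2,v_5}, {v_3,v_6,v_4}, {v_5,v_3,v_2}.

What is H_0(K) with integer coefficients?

We work with the vertex ordering v_0 < v_1 < v_2 < v_3 < v_4 < v_5 < v_6. The simplices of K, each written with vertices in increasing order, are:

  0-simplices (7): [v_0], [v_1], [v_2], [v_3], [v_4], [v_5], [v_6]
  1-simplices (12): [v_0,v_5], [v_0,v_6], [v_1,v_2], [v_1,v_5], [v_1,v_6], [v_2,v_3], [v_2,v_5], [v_3,v_4], [v_3,v_5], [v_3,v_6], [v_4,v_5], [v_4,v_6]
  2-simplices (4): [v_1,v_2,v_5], [v_2,v_3,v_5], [v_3,v_4,v_5], [v_3,v_4,v_6]

so the chain groups are C_0 ≅ Z^7, C_1 ≅ Z^12, C_2 ≅ Z^4.

∂_1: C_1 → C_0 maps an edge to its endpoints' difference, ∂[p,q] = q − p.
This gives a 7×12 integer matrix of rank 6; reducing to Smith normal form yields diagonal entries (1,1,1,1,1,1).

Boundary ∂_2: C_2 → C_1 maps a triangle to the signed sum of its edges. For instance
  ∂[v_2,v_3,v_5] = [v_3,v_5] − [v_2,v_5] + [v_2,v_3],
  ∂[v_3,v_4,v_6] = [v_4,v_6] − [v_3,v_6] + [v_3,v_4].
As a 12×4 matrix over Z this has rank 4, with invariant factors (1,1,1,1).

Reading off H_k = ker ∂_k / im ∂_{k+1}:

  H_0: rank C_0 − rank ∂_1 = 7 − 6 = 1, and the invariant factors of ∂_1 are all 1, so H_0 ≅ Z.

H_0 ≅ Z.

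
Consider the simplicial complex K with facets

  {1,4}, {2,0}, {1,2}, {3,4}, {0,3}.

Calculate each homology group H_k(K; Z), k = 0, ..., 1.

H_0 = Z,  H_1 = Z.

Order the vertices as 0 < 1 < 2 < 3 < 4. Listing each simplex with vertices in this order, K has dimension 1 with simplices:

  0-simplices (5): [0], [1], [2], [3], [4]
  1-simplices (5): [0,2], [0,3], [1,2], [1,4], [3,4]

Hence C_0 ≅ Z^5, C_1 ≅ Z^5.

The boundary map ∂_1: C_1 → C_0 maps an edge to its endpoints' difference, ∂[p,q] = q − p. For instance
  ∂[0,2] = [2] − [0].
The resulting 5×5 matrix has rank 4, and its Smith normal form has invariant factors (1,1,1,1).

From H_k ≅ ker(∂_k) / im(∂_{k+1}) we obtain:

  H_0: rank C_0 − rank ∂_1 = 5 − 4 = 1, and the invariant factors of ∂_1 are all 1, so H_0 ≅ Z.
  H_1: rank ker ∂_1 − rank ∂_2 = (5 − 4) − 0 = 1, and there is no ∂_2, so H_1 ≅ Z.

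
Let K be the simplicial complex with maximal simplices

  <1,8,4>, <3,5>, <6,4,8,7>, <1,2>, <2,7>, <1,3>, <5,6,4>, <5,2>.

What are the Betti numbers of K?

b_0 = 1, b_1 = 3, b_2 = 0, b_3 = 0.

Fix the vertex order 1 < 2 < 3 < 4 < 5 < 6 < 7 < 8 and write every simplex with vertices in increasing order. Then dim K = 3 and the simplices of K are:

  0-simplices (8): [1], [2], [3], [4], [5], [6], [7], [8]
  1-simplices (15): [1,2], [1,3], [1,4], [1,8], [2,5], [2,7], [3,5], [4,5], [4,6], [4,7], [4,8], [5,6], [6,7], [6,8], [7,8]
  2-simplices (6): [1,4,8], [4,5,6], [4,6,7], [4,6,8], [4,7,8], [6,7,8]
  3-simplices (1): [4,6,7,8]

giving chain groups C_0 ≅ Z^8, C_1 ≅ Z^15, C_2 ≅ Z^6, C_3 ≅ Z^1.

Boundary ∂_1: C_1 → C_0 sends each edge [p,q] (with p < q) to q − p. For instance
  ∂[4,5] = [5] − [4].
This gives a 8×15 integer matrix of rank 7; reducing to Smith normal form yields diagonal entries (1,1,1,1,1,1,1).

Boundary ∂_2: C_2 → C_1 sends each 2-simplex [p,q,r] to [q,r] − [p,r] + [p,q]. For instance
  ∂[4,6,8] = [6,8] − [4,8] + [4,6],
  ∂[6,7,8] = [7,8] − [6,8] + [6,7].
As a 15×6 matrix over Z this has rank 5, with invariant factors (1,1,1,1,1).

∂_3: C_3 → C_2 sends each 3-simplex σ to the alternating sum Σ_i (−1)^i (σ with its i-th vertex removed). For instance
  ∂[4,6,7,8] = [6,7,8] − [4,7,8] + [4,6,8] − [4,6,7].
As a 6×1 matrix over Z this has rank 1, with invariant factors (1).

Computing H_k = (kernel of ∂_k) / (image of ∂_{k+1}):

  H_0: rank C_0 − rank ∂_1 = 8 − 7 = 1, and the invariant factors of ∂_1 are all 1, so H_0 ≅ Z.
  H_1: rank ker ∂_1 − rank ∂_2 = (15 − 7) − 5 = 3, and the invariant factors of ∂_2 are all 1, so H_1 ≅ Z^3.
  H_2: rank ker ∂_2 − rank ∂_3 = (6 − 5) − 1 = 0, and the invariant factors of ∂_3 are all 1, so H_2 ≅ 0.
  H_3: rank ker ∂_3 − rank ∂_4 = (1 − 1) − 0 = 0, and there is no ∂_4, so H_3 ≅ 0.

Hence the Betti numbers are b_0 = 1, b_1 = 3, b_2 = 0, b_3 = 0.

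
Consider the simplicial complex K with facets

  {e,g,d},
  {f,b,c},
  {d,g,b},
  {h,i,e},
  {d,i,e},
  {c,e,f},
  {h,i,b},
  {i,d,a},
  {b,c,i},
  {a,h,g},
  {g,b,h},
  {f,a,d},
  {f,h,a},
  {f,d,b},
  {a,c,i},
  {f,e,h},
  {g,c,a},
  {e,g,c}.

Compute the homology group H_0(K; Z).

H_0 ≅ Z.

Order the vertices as a < b < c < d < e < f < g < h < i. Listing each simplex with vertices in this order, K has dimension 2 with simplices:

  0-simplices (9): a, b, c, d, e, f, g, h, i
  1-simplices (27): ac, ad, af, ag, ah, ai, bc, bd, bf, bg, bh, bi, ce, cf, cg, ci, de, df, dg, di, ef, eg, eh, ei, fh, gh, hi
  2-simplices (18): acg, aci, adf, adi, afh, agh, bcf, bci, bdf, bdg, bgh, bhi, cef, ceg, deg, dei, efh, ehi

Hence C_0 ≅ Z^9, C_1 ≅ Z^27, C_2 ≅ Z^18.

Boundary ∂_1: C_1 → C_0 maps an edge to its endpoints' difference, ∂[p,q] = q − p.
This gives a 9×27 integer matrix of rank 8; reducing to Smith normal form yields diagonal entries (1,1,1,1,1,1,1,1).

Boundary ∂_2: C_2 → C_1 sends each 2-simplex [p,q,r] to [q,r] − [p,r] + [p,q]. For instance
  ∂adf = df − af + ad,
  ∂acg = cg − ag + ac.
The resulting 27×18 matrix has rank 17, and its Smith normal form has invariant factors (1,1,1,1,1,1,1,1,1,1,1,1,1,1,1,1,1).

From H_k ≅ ker(∂_k) / im(∂_{k+1}) we obtain:

  H_0: rank C_0 − rank ∂_1 = 9 − 8 = 1, and the invariant factors of ∂_1 are all 1, so H_0 ≅ Z.

(K is a triangulation of the torus T^2.)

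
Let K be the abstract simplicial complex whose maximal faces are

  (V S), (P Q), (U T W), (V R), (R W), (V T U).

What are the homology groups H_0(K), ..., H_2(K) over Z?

H_0 ≅ Z^2,  H_1 ≅ Z,  H_2 = 0.

Take the total order P < Q < R < S < T < U < V < W on the vertex set. Then K (dimension 2) consists of the simplices:

  0-simplices (8): P, Q, R, S, T, U, V, W
  1-simplices (9): PQ, RV, RW, SV, TU, TV, TW, UV, UW
  2-simplices (2): TUV, TUW

Hence C_0 ≅ Z^8, C_1 ≅ Z^9, C_2 ≅ Z^2.

The boundary map ∂_1: C_1 → C_0 sends each edge [p,q] (with p < q) to q − p.
As a 8×9 matrix over Z this has rank 6, with invariant factors (1,1,1,1,1,1).

Boundary ∂_2: C_2 → C_1 sends each 2-simplex [p,q,r] to [q,r] − [p,r] + [p,q]. For instance
  ∂TUV = UV − TV + TU,
  ∂TUW = UW − TW + TU.
The 9×2 boundary matrix has rank 2 and Smith normal form diag(1,1).

Reading off H_k = ker ∂_k / im ∂_{k+1}:

  H_0: rank C_0 − rank ∂_1 = 8 − 6 = 2, and the invariant factors of ∂_1 are all 1, so H_0 ≅ Z^2.
  H_1: rank ker ∂_1 − rank ∂_2 = (9 − 6) − 2 = 1, and the invariant factors of ∂_2 are all 1, so H_1 ≅ Z.
  H_2: rank ker ∂_2 − rank ∂_3 = (2 − 2) − 0 = 0, and there is no ∂_3, so H_2 ≅ 0.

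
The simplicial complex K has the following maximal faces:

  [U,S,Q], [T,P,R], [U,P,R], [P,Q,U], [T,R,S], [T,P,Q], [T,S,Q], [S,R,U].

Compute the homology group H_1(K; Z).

H_1 = 0.

Order the vertices as P < Q < R < S < T < U. Listing each simplex with vertices in this order, K has dimension 2 with simplices:

  0-simplices (6): P, Q, R, S, T, U
  1-simplices (12): PQ, PR, PT, PU, QS, QT, QU, RS, RT, RU, ST, SU
  2-simplices (8): PQT, PQU, PRT, PRU, QST, QSU, RST, RSU

giving chain groups C_0 ≅ Z^6, C_1 ≅ Z^12, C_2 ≅ Z^8.

Boundary ∂_1: C_1 → C_0 sends each edge [p,q] (with p < q) to q − p. For instance
  ∂ST = T − S.
As a 6×12 matrix over Z this has rank 5, with invariant factors (1,1,1,1,1).

Boundary ∂_2: C_2 → C_1 acts by ∂[p,q,r] = [q,r] − [p,r] + [p,q]. For instance
  ∂QSU = SU − QU + QS,
  ∂PQU = QU − PU + PQ.
The 12×8 boundary matrix has rank 7 and Smith normal form diag(1,1,1,1,1,1,1).

Computing H_k = (kernel of ∂_k) / (image of ∂_{k+1}):

  H_1: rank ker ∂_1 − rank ∂_2 = (12 − 5) − 7 = 0, and the invariant factors of ∂_2 are all 1, so H_1 = 0.

(K is a triangulation of the 2-sphere S^2.)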